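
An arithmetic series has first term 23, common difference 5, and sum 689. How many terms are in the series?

Using S = n/2 × [2a + (n-1)d]
689 = n/2 × [2(23) + (n-1)(5)]
689 = n/2 × [46 + 5n - 5]
1378 = n × [41 + 5n]
5n² + (41)n - 1378 = 0
Discriminant: Δ = (41)² - 4(5)(-1378) = 1681 + 27560 = 29241
√Δ = 171
n = [-(41) + √Δ] / (2·5) = (-41 + 171) / 10 = 130 / 10 = 13
(The negative root is discarded since n must be a positive integer.)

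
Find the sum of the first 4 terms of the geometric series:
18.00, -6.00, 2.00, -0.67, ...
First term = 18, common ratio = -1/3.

Sₙ = a(1 - rⁿ) / (1 - r)
S_4 = 18(1 - (-1/3)^4) / (1 - (-1/3))
S_4 = 18(1 - (1/81)) / (4/3)
S_4 = 40/3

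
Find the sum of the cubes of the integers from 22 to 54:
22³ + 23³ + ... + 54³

Use ∑_{k=1}^{n} k³ = [n(n+1)/2]², then subtract the first 21 terms.
∑_{k=1}^{54} k³ = [54×55/2]² = 1485² = 2205225
∑_{k=1}^{21} k³ = [21×22/2]² = 231² = 53361
∑_{k=22}^{54} k³ = 2205225 - 53361 = 2151864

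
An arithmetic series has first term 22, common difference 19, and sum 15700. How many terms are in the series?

Using S = n/2 × [2a + (n-1)d]
15700 = n/2 × [2(22) + (n-1)(19)]
15700 = n/2 × [44 + 19n - 19]
31400 = n × [25 + 19n]
19n² + (25)n - 31400 = 0
Discriminant: Δ = (25)² - 4(19)(-31400) = 625 + 2386400 = 2387025
√Δ = 1545
n = [-(25) + √Δ] / (2·19) = (-25 + 1545) / 38 = 1520 / 38 = 40
(The negative root is discarded since n must be a positive integer.)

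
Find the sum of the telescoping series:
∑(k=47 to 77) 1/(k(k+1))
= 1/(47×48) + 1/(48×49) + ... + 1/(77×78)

Partial fractions: 1/(k(k+1)) = 1/k - 1/(k+1)
The series telescopes:
= (1/47 - 1/48) + (1/48 - 1/49) + ... + (1/77 - 1/78)
= 1/47 - 1/78
= 31/3666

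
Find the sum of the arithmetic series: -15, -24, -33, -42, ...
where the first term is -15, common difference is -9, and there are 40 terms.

Sₙ = n/2 × (first + last)
Last term = a + (n-1)d = -15 + (40-1)×(-9) = -366
S_40 = 40/2 × (-15 + (-366))
S_40 = 40/2 × (-381) = -7620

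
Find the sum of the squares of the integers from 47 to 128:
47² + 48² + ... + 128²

Use ∑_{k=1}^{n} k² = n(n+1)(2n+1)/6, then subtract the first 46 terms.
∑_{k=1}^{128} k² = 128×129×257/6 = 707264
∑_{k=1}^{46} k² = 46×47×93/6 = 33511
∑_{k=47}^{128} k² = 707264 - 33511 = 673753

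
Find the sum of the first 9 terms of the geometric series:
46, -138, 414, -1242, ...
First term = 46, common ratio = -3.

Sₙ = a(1 - rⁿ) / (1 - r)
S_9 = 46(1 - (-3)^9) / (1 - (-3))
S_9 = 46(1 - (-19683)) / (4)
S_9 = 226366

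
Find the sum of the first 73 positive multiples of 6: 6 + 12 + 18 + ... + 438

Factor out 6: = 6(1 + 2 + ... + 73) = 6 × n(n+1)/2
= 6 × 73×74/2
= 6 × 2701
= 16206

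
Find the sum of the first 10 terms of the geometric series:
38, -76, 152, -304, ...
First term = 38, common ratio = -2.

Sₙ = a(1 - rⁿ) / (1 - r)
S_10 = 38(1 - (-2)^10) / (1 - (-2))
S_10 = 38(1 - 1024) / (3)
S_10 = -12958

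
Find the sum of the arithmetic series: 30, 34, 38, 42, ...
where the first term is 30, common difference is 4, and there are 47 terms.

Sₙ = n/2 × (first + last)
Last term = a + (n-1)d = 30 + (47-1)×4 = 214
S_47 = 47/2 × (30 + 214)
S_47 = 47/2 × 244 = 5734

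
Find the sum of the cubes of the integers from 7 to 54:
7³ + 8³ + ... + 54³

Use ∑_{k=1}^{n} k³ = [n(n+1)/2]², then subtract the first 6 terms.
∑_{k=1}^{54} k³ = [54×55/2]² = 1485² = 2205225
∑_{k=1}^{6} k³ = [6×7/2]² = 21² = 441
∑_{k=7}^{54} k³ = 2205225 - 441 = 2204784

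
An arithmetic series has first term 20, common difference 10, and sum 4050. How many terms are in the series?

Using S = n/2 × [2a + (n-1)d]
4050 = n/2 × [2(20) + (n-1)(10)]
4050 = n/2 × [40 + 10n - 10]
8100 = n × [30 + 10n]
10n² + (30)n - 8100 = 0
Discriminant: Δ = (30)² - 4(10)(-8100) = 900 + 324000 = 324900
√Δ = 570
n = [-(30) + √Δ] / (2·10) = (-30 + 570) / 20 = 540 / 20 = 27
(The negative root is discarded since n must be a positive integer.)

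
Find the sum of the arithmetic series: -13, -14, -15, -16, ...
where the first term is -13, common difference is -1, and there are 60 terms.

Sₙ = n/2 × (first + last)
Last term = a + (n-1)d = -13 + (60-1)×(-1) = -72
S_60 = 60/2 × (-13 + (-72))
S_60 = 60/2 × (-85) = -2550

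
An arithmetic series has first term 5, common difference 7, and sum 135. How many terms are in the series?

Using S = n/2 × [2a + (n-1)d]
135 = n/2 × [2(5) + (n-1)(7)]
135 = n/2 × [10 + 7n - 7]
270 = n × [3 + 7n]
7n² + (3)n - 270 = 0
Discriminant: Δ = (3)² - 4(7)(-270) = 9 + 7560 = 7569
√Δ = 87
n = [-(3) + √Δ] / (2·7) = (-3 + 87) / 14 = 84 / 14 = 6
(The negative root is discarded since n must be a positive integer.)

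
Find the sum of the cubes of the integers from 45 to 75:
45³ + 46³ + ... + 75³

Use ∑_{k=1}^{n} k³ = [n(n+1)/2]², then subtract the first 44 terms.
∑_{k=1}^{75} k³ = [75×76/2]² = 2850² = 8122500
∑_{k=1}^{44} k³ = [44×45/2]² = 990² = 980100
∑_{k=45}^{75} k³ = 8122500 - 980100 = 7142400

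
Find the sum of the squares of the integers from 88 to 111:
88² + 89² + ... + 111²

Use ∑_{k=1}^{n} k² = n(n+1)(2n+1)/6, then subtract the first 87 terms.
∑_{k=1}^{111} k² = 111×112×223/6 = 462056
∑_{k=1}^{87} k² = 87×88×175/6 = 223300
∑_{k=88}^{111} k² = 462056 - 223300 = 238756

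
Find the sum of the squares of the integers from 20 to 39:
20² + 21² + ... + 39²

Use ∑_{k=1}^{n} k² = n(n+1)(2n+1)/6, then subtract the first 19 terms.
∑_{k=1}^{39} k² = 39×40×79/6 = 20540
∑_{k=1}^{19} k² = 19×20×39/6 = 2470
∑_{k=20}^{39} k² = 20540 - 2470 = 18070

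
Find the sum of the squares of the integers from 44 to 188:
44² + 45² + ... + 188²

Use ∑_{k=1}^{n} k² = n(n+1)(2n+1)/6, then subtract the first 43 terms.
∑_{k=1}^{188} k² = 188×189×377/6 = 2232594
∑_{k=1}^{43} k² = 43×44×87/6 = 27434
∑_{k=44}^{188} k² = 2232594 - 27434 = 2205160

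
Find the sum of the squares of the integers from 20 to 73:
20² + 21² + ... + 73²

Use ∑_{k=1}^{n} k² = n(n+1)(2n+1)/6, then subtract the first 19 terms.
∑_{k=1}^{73} k² = 73×74×147/6 = 132349
∑_{k=1}^{19} k² = 19×20×39/6 = 2470
∑_{k=20}^{73} k² = 132349 - 2470 = 129879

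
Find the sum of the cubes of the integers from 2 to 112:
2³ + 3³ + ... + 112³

Use ∑_{k=1}^{n} k³ = [n(n+1)/2]², then subtract the first 1 terms.
∑_{k=1}^{112} k³ = [112×113/2]² = 6328² = 40043584
∑_{k=1}^{1} k³ = [1×2/2]² = 1² = 1
∑_{k=2}^{112} k³ = 40043584 - 1 = 40043583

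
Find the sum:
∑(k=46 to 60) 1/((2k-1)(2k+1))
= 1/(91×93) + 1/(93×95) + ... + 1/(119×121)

Partial fractions: 1/((2k-1)(2k+1)) = (1/2)[1/(2k-1) - 1/(2k+1)]
The series telescopes:
= (1/2)[1/91 - 1/121]
= 15/11011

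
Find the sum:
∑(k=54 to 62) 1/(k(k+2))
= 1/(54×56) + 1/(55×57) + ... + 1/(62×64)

Partial fractions: 1/(k(k+2)) = (1/2)[1/k - 1/(k+2)]
Telescoping leaves the first two and last two terms:
= (1/2)[1/54 + 1/55 - 1/63 - 1/64]
= 3461/1330560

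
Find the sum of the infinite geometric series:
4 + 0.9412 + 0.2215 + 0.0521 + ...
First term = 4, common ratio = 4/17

For |r| < 1, S = a / (1 - r)
S = 4 / (1 - (4/17))
S = 4 / (13/17)
S = 68/13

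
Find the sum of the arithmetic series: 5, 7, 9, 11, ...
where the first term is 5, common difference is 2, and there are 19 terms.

Sₙ = n/2 × (first + last)
Last term = a + (n-1)d = 5 + (19-1)×2 = 41
S_19 = 19/2 × (5 + 41)
S_19 = 19/2 × 46 = 437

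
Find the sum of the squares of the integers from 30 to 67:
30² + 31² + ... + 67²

Use ∑_{k=1}^{n} k² = n(n+1)(2n+1)/6, then subtract the first 29 terms.
∑_{k=1}^{67} k² = 67×68×135/6 = 102510
∑_{k=1}^{29} k² = 29×30×59/6 = 8555
∑_{k=30}^{67} k² = 102510 - 8555 = 93955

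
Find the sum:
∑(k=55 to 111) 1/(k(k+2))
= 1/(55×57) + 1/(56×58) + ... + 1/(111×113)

Partial fractions: 1/(k(k+2)) = (1/2)[1/k - 1/(k+2)]
Telescoping leaves the first two and last two terms:
= (1/2)[1/55 + 1/56 - 1/112 - 1/113]
= 12711/1392160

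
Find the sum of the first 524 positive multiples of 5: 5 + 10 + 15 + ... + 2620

Factor out 5: = 5(1 + 2 + ... + 524) = 5 × n(n+1)/2
= 5 × 524×525/2
= 5 × 137550
= 687750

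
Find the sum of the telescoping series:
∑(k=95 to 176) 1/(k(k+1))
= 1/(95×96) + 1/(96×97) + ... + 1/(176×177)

Partial fractions: 1/(k(k+1)) = 1/k - 1/(k+1)
The series telescopes:
= (1/95 - 1/96) + (1/96 - 1/97) + ... + (1/176 - 1/177)
= 1/95 - 1/177
= 82/16815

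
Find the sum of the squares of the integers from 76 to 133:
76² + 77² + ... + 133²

Use ∑_{k=1}^{n} k² = n(n+1)(2n+1)/6, then subtract the first 75 terms.
∑_{k=1}^{133} k² = 133×134×267/6 = 793079
∑_{k=1}^{75} k² = 75×76×151/6 = 143450
∑_{k=76}^{133} k² = 793079 - 143450 = 649629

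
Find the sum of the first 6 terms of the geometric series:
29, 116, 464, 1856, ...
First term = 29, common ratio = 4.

Sₙ = a(1 - rⁿ) / (1 - r)
S_6 = 29(1 - 4^6) / (1 - 4)
S_6 = 29(1 - 4096) / (-3)
S_6 = 39585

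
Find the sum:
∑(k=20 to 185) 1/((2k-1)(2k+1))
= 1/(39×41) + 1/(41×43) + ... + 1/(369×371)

Partial fractions: 1/((2k-1)(2k+1)) = (1/2)[1/(2k-1) - 1/(2k+1)]
The series telescopes:
= (1/2)[1/39 - 1/371]
= 166/14469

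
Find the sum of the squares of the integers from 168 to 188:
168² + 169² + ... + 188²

Use ∑_{k=1}^{n} k² = n(n+1)(2n+1)/6, then subtract the first 167 terms.
∑_{k=1}^{188} k² = 188×189×377/6 = 2232594
∑_{k=1}^{167} k² = 167×168×335/6 = 1566460
∑_{k=168}^{188} k² = 2232594 - 1566460 = 666134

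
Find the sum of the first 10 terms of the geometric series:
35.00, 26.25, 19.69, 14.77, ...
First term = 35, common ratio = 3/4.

Sₙ = a(1 - rⁿ) / (1 - r)
S_10 = 35(1 - (3/4)^10) / (1 - (3/4))
S_10 = 35(1 - (59049/1048576)) / (1/4)
S_10 = 34633445/262144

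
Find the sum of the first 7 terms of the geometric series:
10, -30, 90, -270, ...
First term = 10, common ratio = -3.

Sₙ = a(1 - rⁿ) / (1 - r)
S_7 = 10(1 - (-3)^7) / (1 - (-3))
S_7 = 10(1 - (-2187)) / (4)
S_7 = 5470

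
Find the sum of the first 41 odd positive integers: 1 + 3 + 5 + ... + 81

Sum of first n odd numbers = n²
= 41²
= 1681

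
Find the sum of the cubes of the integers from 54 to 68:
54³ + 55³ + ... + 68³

Use ∑_{k=1}^{n} k³ = [n(n+1)/2]², then subtract the first 53 terms.
∑_{k=1}^{68} k³ = [68×69/2]² = 2346² = 5503716
∑_{k=1}^{53} k³ = [53×54/2]² = 1431² = 2047761
∑_{k=54}^{68} k³ = 5503716 - 2047761 = 3455955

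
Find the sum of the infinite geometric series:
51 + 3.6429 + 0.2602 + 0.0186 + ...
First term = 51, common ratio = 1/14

For |r| < 1, S = a / (1 - r)
S = 51 / (1 - (1/14))
S = 51 / (13/14)
S = 714/13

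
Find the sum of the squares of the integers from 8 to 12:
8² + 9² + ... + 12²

Use ∑_{k=1}^{n} k² = n(n+1)(2n+1)/6, then subtract the first 7 terms.
∑_{k=1}^{12} k² = 12×13×25/6 = 650
∑_{k=1}^{7} k² = 7×8×15/6 = 140
∑_{k=8}^{12} k² = 650 - 140 = 510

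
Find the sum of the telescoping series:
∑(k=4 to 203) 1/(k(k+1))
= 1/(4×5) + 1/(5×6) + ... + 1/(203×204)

Partial fractions: 1/(k(k+1)) = 1/k - 1/(k+1)
The series telescopes:
= (1/4 - 1/5) + (1/5 - 1/6) + ... + (1/203 - 1/204)
= 1/4 - 1/204
= 25/102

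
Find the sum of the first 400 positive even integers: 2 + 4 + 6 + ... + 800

Sum of first n even numbers = n(n+1)
= 400×401
= 160400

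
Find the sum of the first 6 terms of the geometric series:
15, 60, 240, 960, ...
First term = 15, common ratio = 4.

Sₙ = a(1 - rⁿ) / (1 - r)
S_6 = 15(1 - 4^6) / (1 - 4)
S_6 = 15(1 - 4096) / (-3)
S_6 = 20475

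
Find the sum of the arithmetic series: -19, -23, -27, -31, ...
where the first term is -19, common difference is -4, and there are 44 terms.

Sₙ = n/2 × (first + last)
Last term = a + (n-1)d = -19 + (44-1)×(-4) = -191
S_44 = 44/2 × (-19 + (-191))
S_44 = 44/2 × (-210) = -4620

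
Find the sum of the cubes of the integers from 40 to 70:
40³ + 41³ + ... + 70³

Use ∑_{k=1}^{n} k³ = [n(n+1)/2]², then subtract the first 39 terms.
∑_{k=1}^{70} k³ = [70×71/2]² = 2485² = 6175225
∑_{k=1}^{39} k³ = [39×40/2]² = 780² = 608400
∑_{k=40}^{70} k³ = 6175225 - 608400 = 5566825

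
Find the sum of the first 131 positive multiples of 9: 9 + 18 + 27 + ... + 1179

Factor out 9: = 9(1 + 2 + ... + 131) = 9 × n(n+1)/2
= 9 × 131×132/2
= 9 × 8646
= 77814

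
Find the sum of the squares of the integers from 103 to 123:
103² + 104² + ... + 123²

Use ∑_{k=1}^{n} k² = n(n+1)(2n+1)/6, then subtract the first 102 terms.
∑_{k=1}^{123} k² = 123×124×247/6 = 627874
∑_{k=1}^{102} k² = 102×103×205/6 = 358955
∑_{k=103}^{123} k² = 627874 - 358955 = 268919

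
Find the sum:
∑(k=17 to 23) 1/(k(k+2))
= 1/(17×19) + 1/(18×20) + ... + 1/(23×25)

Partial fractions: 1/(k(k+2)) = (1/2)[1/k - 1/(k+2)]
Telescoping leaves the first two and last two terms:
= (1/2)[1/17 + 1/18 - 1/24 - 1/25]
= 1001/61200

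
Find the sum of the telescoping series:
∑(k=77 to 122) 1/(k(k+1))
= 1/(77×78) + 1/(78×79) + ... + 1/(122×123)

Partial fractions: 1/(k(k+1)) = 1/k - 1/(k+1)
The series telescopes:
= (1/77 - 1/78) + (1/78 - 1/79) + ... + (1/122 - 1/123)
= 1/77 - 1/123
= 46/9471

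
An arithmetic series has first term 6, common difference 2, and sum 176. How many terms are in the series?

Using S = n/2 × [2a + (n-1)d]
176 = n/2 × [2(6) + (n-1)(2)]
176 = n/2 × [12 + 2n - 2]
352 = n × [10 + 2n]
2n² + (10)n - 352 = 0
Discriminant: Δ = (10)² - 4(2)(-352) = 100 + 2816 = 2916
√Δ = 54
n = [-(10) + √Δ] / (2·2) = (-10 + 54) / 4 = 44 / 4 = 11
(The negative root is discarded since n must be a positive integer.)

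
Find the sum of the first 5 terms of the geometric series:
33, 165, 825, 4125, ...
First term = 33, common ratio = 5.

Sₙ = a(1 - rⁿ) / (1 - r)
S_5 = 33(1 - 5^5) / (1 - 5)
S_5 = 33(1 - 3125) / (-4)
S_5 = 25773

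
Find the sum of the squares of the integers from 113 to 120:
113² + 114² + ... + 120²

Use ∑_{k=1}^{n} k² = n(n+1)(2n+1)/6, then subtract the first 112 terms.
∑_{k=1}^{120} k² = 120×121×241/6 = 583220
∑_{k=1}^{112} k² = 112×113×225/6 = 474600
∑_{k=113}^{120} k² = 583220 - 474600 = 108620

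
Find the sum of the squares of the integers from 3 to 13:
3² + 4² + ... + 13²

Use ∑_{k=1}^{n} k² = n(n+1)(2n+1)/6, then subtract the first 2 terms.
∑_{k=1}^{13} k² = 13×14×27/6 = 819
∑_{k=1}^{2} k² = 2×3×5/6 = 5
∑_{k=3}^{13} k² = 819 - 5 = 814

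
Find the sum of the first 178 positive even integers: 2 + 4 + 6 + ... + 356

Sum of first n even numbers = n(n+1)
= 178×179
= 31862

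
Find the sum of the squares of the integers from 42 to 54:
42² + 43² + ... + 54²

Use ∑_{k=1}^{n} k² = n(n+1)(2n+1)/6, then subtract the first 41 terms.
∑_{k=1}^{54} k² = 54×55×109/6 = 53955
∑_{k=1}^{41} k² = 41×42×83/6 = 23821
∑_{k=42}^{54} k² = 53955 - 23821 = 30134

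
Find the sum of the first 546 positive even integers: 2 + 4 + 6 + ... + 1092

Sum of first n even numbers = n(n+1)
= 546×547
= 298662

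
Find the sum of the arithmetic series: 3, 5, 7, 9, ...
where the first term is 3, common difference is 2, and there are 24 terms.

Sₙ = n/2 × (first + last)
Last term = a + (n-1)d = 3 + (24-1)×2 = 49
S_24 = 24/2 × (3 + 49)
S_24 = 24/2 × 52 = 624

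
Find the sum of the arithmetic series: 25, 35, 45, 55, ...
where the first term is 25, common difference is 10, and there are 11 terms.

Sₙ = n/2 × (first + last)
Last term = a + (n-1)d = 25 + (11-1)×10 = 125
S_11 = 11/2 × (25 + 125)
S_11 = 11/2 × 150 = 825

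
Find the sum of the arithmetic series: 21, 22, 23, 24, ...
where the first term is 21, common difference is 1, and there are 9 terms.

Sₙ = n/2 × (first + last)
Last term = a + (n-1)d = 21 + (9-1)×1 = 29
S_9 = 9/2 × (21 + 29)
S_9 = 9/2 × 50 = 225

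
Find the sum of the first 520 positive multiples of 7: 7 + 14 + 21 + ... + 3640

Factor out 7: = 7(1 + 2 + ... + 520) = 7 × n(n+1)/2
= 7 × 520×521/2
= 7 × 135460
= 948220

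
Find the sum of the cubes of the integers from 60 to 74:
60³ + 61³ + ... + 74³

Use ∑_{k=1}^{n} k³ = [n(n+1)/2]², then subtract the first 59 terms.
∑_{k=1}^{74} k³ = [74×75/2]² = 2775² = 7700625
∑_{k=1}^{59} k³ = [59×60/2]² = 1770² = 3132900
∑_{k=60}^{74} k³ = 7700625 - 3132900 = 4567725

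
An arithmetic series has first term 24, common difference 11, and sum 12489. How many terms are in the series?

Using S = n/2 × [2a + (n-1)d]
12489 = n/2 × [2(24) + (n-1)(11)]
12489 = n/2 × [48 + 11n - 11]
24978 = n × [37 + 11n]
11n² + (37)n - 24978 = 0
Discriminant: Δ = (37)² - 4(11)(-24978) = 1369 + 1099032 = 1100401
√Δ = 1049
n = [-(37) + √Δ] / (2·11) = (-37 + 1049) / 22 = 1012 / 22 = 46
(The negative root is discarded since n must be a positive integer.)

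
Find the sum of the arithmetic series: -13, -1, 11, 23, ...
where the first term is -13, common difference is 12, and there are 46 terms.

Sₙ = n/2 × (first + last)
Last term = a + (n-1)d = -13 + (46-1)×12 = 527
S_46 = 46/2 × (-13 + 527)
S_46 = 46/2 × 514 = 11822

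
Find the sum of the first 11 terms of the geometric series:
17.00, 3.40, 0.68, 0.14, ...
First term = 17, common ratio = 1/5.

Sₙ = a(1 - rⁿ) / (1 - r)
S_11 = 17(1 - (1/5)^11) / (1 - (1/5))
S_11 = 17(1 - (1/48828125)) / (4/5)
S_11 = 207519527/9765625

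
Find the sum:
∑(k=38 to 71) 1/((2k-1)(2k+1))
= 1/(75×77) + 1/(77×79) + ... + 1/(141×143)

Partial fractions: 1/((2k-1)(2k+1)) = (1/2)[1/(2k-1) - 1/(2k+1)]
The series telescopes:
= (1/2)[1/75 - 1/143]
= 34/10725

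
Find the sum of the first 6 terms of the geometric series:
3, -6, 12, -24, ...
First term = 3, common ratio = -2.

Sₙ = a(1 - rⁿ) / (1 - r)
S_6 = 3(1 - (-2)^6) / (1 - (-2))
S_6 = 3(1 - 64) / (3)
S_6 = -63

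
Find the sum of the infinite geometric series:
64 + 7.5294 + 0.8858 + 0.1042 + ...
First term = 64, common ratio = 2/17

For |r| < 1, S = a / (1 - r)
S = 64 / (1 - (2/17))
S = 64 / (15/17)
S = 1088/15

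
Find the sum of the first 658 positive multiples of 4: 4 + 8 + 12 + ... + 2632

Factor out 4: = 4(1 + 2 + ... + 658) = 4 × n(n+1)/2
= 4 × 658×659/2
= 4 × 216811
= 867244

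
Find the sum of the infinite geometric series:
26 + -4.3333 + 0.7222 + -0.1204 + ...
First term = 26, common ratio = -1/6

For |r| < 1, S = a / (1 - r)
S = 26 / (1 - (-1/6))
S = 26 / (7/6)
S = 156/7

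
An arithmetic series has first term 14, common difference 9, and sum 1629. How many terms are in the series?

Using S = n/2 × [2a + (n-1)d]
1629 = n/2 × [2(14) + (n-1)(9)]
1629 = n/2 × [28 + 9n - 9]
3258 = n × [19 + 9n]
9n² + (19)n - 3258 = 0
Discriminant: Δ = (19)² - 4(9)(-3258) = 361 + 117288 = 117649
√Δ = 343
n = [-(19) + √Δ] / (2·9) = (-19 + 343) / 18 = 324 / 18 = 18
(The negative root is discarded since n must be a positive integer.)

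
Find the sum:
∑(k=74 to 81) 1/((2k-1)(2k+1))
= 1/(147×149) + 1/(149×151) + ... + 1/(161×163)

Partial fractions: 1/((2k-1)(2k+1)) = (1/2)[1/(2k-1) - 1/(2k+1)]
The series telescopes:
= (1/2)[1/147 - 1/163]
= 8/23961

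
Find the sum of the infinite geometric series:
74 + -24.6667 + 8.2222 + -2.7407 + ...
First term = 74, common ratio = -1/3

For |r| < 1, S = a / (1 - r)
S = 74 / (1 - (-1/3))
S = 74 / (4/3)
S = 111/2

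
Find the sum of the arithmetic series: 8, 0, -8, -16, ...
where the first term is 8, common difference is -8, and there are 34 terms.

Sₙ = n/2 × (first + last)
Last term = a + (n-1)d = 8 + (34-1)×(-8) = -256
S_34 = 34/2 × (8 + (-256))
S_34 = 34/2 × (-248) = -4216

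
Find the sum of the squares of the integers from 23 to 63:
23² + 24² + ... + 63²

Use ∑_{k=1}^{n} k² = n(n+1)(2n+1)/6, then subtract the first 22 terms.
∑_{k=1}^{63} k² = 63×64×127/6 = 85344
∑_{k=1}^{22} k² = 22×23×45/6 = 3795
∑_{k=23}^{63} k² = 85344 - 3795 = 81549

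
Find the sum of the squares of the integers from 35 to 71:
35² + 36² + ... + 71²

Use ∑_{k=1}^{n} k² = n(n+1)(2n+1)/6, then subtract the first 34 terms.
∑_{k=1}^{71} k² = 71×72×143/6 = 121836
∑_{k=1}^{34} k² = 34×35×69/6 = 13685
∑_{k=35}^{71} k² = 121836 - 13685 = 108151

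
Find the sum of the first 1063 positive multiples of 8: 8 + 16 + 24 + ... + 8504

Factor out 8: = 8(1 + 2 + ... + 1063) = 8 × n(n+1)/2
= 8 × 1063×1064/2
= 8 × 565516
= 4524128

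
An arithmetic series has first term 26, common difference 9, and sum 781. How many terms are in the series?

Using S = n/2 × [2a + (n-1)d]
781 = n/2 × [2(26) + (n-1)(9)]
781 = n/2 × [52 + 9n - 9]
1562 = n × [43 + 9n]
9n² + (43)n - 1562 = 0
Discriminant: Δ = (43)² - 4(9)(-1562) = 1849 + 56232 = 58081
√Δ = 241
n = [-(43) + √Δ] / (2·9) = (-43 + 241) / 18 = 198 / 18 = 11
(The negative root is discarded since n must be a positive integer.)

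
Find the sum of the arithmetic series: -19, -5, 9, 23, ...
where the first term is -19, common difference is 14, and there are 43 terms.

Sₙ = n/2 × (first + last)
Last term = a + (n-1)d = -19 + (43-1)×14 = 569
S_43 = 43/2 × (-19 + 569)
S_43 = 43/2 × 550 = 11825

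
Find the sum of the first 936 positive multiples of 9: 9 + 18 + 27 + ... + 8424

Factor out 9: = 9(1 + 2 + ... + 936) = 9 × n(n+1)/2
= 9 × 936×937/2
= 9 × 438516
= 3946644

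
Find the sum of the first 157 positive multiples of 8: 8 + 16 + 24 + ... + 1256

Factor out 8: = 8(1 + 2 + ... + 157) = 8 × n(n+1)/2
= 8 × 157×158/2
= 8 × 12403
= 99224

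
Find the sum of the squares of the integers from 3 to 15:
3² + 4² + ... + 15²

Use ∑_{k=1}^{n} k² = n(n+1)(2n+1)/6, then subtract the first 2 terms.
∑_{k=1}^{15} k² = 15×16×31/6 = 1240
∑_{k=1}^{2} k² = 2×3×5/6 = 5
∑_{k=3}^{15} k² = 1240 - 5 = 1235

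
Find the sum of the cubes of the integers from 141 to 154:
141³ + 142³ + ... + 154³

Use ∑_{k=1}^{n} k³ = [n(n+1)/2]², then subtract the first 140 terms.
∑_{k=1}^{154} k³ = [154×155/2]² = 11935² = 142444225
∑_{k=1}^{140} k³ = [140×141/2]² = 9870² = 97416900
∑_{k=141}^{154} k³ = 142444225 - 97416900 = 45027325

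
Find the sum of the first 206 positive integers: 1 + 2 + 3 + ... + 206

Formula: ∑k = n(n+1)/2
= 206×207/2
= 42642/2
= 21321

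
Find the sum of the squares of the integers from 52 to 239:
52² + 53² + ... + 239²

Use ∑_{k=1}^{n} k² = n(n+1)(2n+1)/6, then subtract the first 51 terms.
∑_{k=1}^{239} k² = 239×240×479/6 = 4579240
∑_{k=1}^{51} k² = 51×52×103/6 = 45526
∑_{k=52}^{239} k² = 4579240 - 45526 = 4533714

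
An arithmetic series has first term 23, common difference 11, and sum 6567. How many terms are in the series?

Using S = n/2 × [2a + (n-1)d]
6567 = n/2 × [2(23) + (n-1)(11)]
6567 = n/2 × [46 + 11n - 11]
13134 = n × [35 + 11n]
11n² + (35)n - 13134 = 0
Discriminant: Δ = (35)² - 4(11)(-13134) = 1225 + 577896 = 579121
√Δ = 761
n = [-(35) + √Δ] / (2·11) = (-35 + 761) / 22 = 726 / 22 = 33
(The negative root is discarded since n must be a positive integer.)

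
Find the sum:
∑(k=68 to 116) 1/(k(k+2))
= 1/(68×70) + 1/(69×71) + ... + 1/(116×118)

Partial fractions: 1/(k(k+2)) = (1/2)[1/k - 1/(k+2)]
Telescoping leaves the first two and last two terms:
= (1/2)[1/68 + 1/69 - 1/117 - 1/118]
= 131467/21592584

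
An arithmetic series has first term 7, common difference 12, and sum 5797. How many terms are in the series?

Using S = n/2 × [2a + (n-1)d]
5797 = n/2 × [2(7) + (n-1)(12)]
5797 = n/2 × [14 + 12n - 12]
11594 = n × [2 + 12n]
12n² + (2)n - 11594 = 0
Discriminant: Δ = (2)² - 4(12)(-11594) = 4 + 556512 = 556516
√Δ = 746
n = [-(2) + √Δ] / (2·12) = (-2 + 746) / 24 = 744 / 24 = 31
(The negative root is discarded since n must be a positive integer.)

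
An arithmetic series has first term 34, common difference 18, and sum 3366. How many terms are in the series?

Using S = n/2 × [2a + (n-1)d]
3366 = n/2 × [2(34) + (n-1)(18)]
3366 = n/2 × [68 + 18n - 18]
6732 = n × [50 + 18n]
18n² + (50)n - 6732 = 0
Discriminant: Δ = (50)² - 4(18)(-6732) = 2500 + 484704 = 487204
√Δ = 698
n = [-(50) + √Δ] / (2·18) = (-50 + 698) / 36 = 648 / 36 = 18
(The negative root is discarded since n must be a positive integer.)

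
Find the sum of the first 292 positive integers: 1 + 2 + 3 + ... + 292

Formula: ∑k = n(n+1)/2
= 292×293/2
= 85556/2
= 42778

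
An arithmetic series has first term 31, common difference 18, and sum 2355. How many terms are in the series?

Using S = n/2 × [2a + (n-1)d]
2355 = n/2 × [2(31) + (n-1)(18)]
2355 = n/2 × [62 + 18n - 18]
4710 = n × [44 + 18n]
18n² + (44)n - 4710 = 0
Discriminant: Δ = (44)² - 4(18)(-4710) = 1936 + 339120 = 341056
√Δ = 584
n = [-(44) + √Δ] / (2·18) = (-44 + 584) / 36 = 540 / 36 = 15
(The negative root is discarded since n must be a positive integer.)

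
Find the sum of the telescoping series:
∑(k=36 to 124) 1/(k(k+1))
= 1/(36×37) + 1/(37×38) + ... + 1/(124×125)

Partial fractions: 1/(k(k+1)) = 1/k - 1/(k+1)
The series telescopes:
= (1/36 - 1/37) + (1/37 - 1/38) + ... + (1/124 - 1/125)
= 1/36 - 1/125
= 89/4500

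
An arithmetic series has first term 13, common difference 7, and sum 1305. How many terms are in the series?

Using S = n/2 × [2a + (n-1)d]
1305 = n/2 × [2(13) + (n-1)(7)]
1305 = n/2 × [26 + 7n - 7]
2610 = n × [19 + 7n]
7n² + (19)n - 2610 = 0
Discriminant: Δ = (19)² - 4(7)(-2610) = 361 + 73080 = 73441
√Δ = 271
n = [-(19) + √Δ] / (2·7) = (-19 + 271) / 14 = 252 / 14 = 18
(The negative root is discarded since n must be a positive integer.)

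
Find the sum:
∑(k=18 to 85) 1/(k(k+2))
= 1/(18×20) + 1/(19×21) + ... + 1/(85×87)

Partial fractions: 1/(k(k+2)) = (1/2)[1/k - 1/(k+2)]
Telescoping leaves the first two and last two terms:
= (1/2)[1/18 + 1/19 - 1/86 - 1/87]
= 18139/426474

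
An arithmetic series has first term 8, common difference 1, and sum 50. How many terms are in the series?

Using S = n/2 × [2a + (n-1)d]
50 = n/2 × [2(8) + (n-1)(1)]
50 = n/2 × [16 + 1n - 1]
100 = n × [15 + 1n]
1n² + (15)n - 100 = 0
Discriminant: Δ = (15)² - 4(1)(-100) = 225 + 400 = 625
√Δ = 25
n = [-(15) + √Δ] / (2·1) = (-15 + 25) / 2 = 10 / 2 = 5
(The negative root is discarded since n must be a positive integer.)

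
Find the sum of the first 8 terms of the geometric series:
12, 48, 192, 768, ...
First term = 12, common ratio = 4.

Sₙ = a(1 - rⁿ) / (1 - r)
S_8 = 12(1 - 4^8) / (1 - 4)
S_8 = 12(1 - 65536) / (-3)
S_8 = 262140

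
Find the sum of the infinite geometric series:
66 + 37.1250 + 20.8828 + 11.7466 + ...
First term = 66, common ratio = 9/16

For |r| < 1, S = a / (1 - r)
S = 66 / (1 - (9/16))
S = 66 / (7/16)
S = 1056/7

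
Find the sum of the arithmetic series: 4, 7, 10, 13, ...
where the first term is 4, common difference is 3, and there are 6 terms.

Sₙ = n/2 × (first + last)
Last term = a + (n-1)d = 4 + (6-1)×3 = 19
S_6 = 6/2 × (4 + 19)
S_6 = 6/2 × 23 = 69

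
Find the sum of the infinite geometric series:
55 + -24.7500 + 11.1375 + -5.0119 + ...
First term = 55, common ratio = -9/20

For |r| < 1, S = a / (1 - r)
S = 55 / (1 - (-9/20))
S = 55 / (29/20)
S = 1100/29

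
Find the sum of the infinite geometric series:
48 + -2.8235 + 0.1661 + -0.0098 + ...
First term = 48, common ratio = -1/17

For |r| < 1, S = a / (1 - r)
S = 48 / (1 - (-1/17))
S = 48 / (18/17)
S = 136/3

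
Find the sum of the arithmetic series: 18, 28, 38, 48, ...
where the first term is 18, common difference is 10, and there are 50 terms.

Sₙ = n/2 × (first + last)
Last term = a + (n-1)d = 18 + (50-1)×10 = 508
S_50 = 50/2 × (18 + 508)
S_50 = 50/2 × 526 = 13150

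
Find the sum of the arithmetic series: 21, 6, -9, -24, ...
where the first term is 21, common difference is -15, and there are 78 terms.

Sₙ = n/2 × (first + last)
Last term = a + (n-1)d = 21 + (78-1)×(-15) = -1134
S_78 = 78/2 × (21 + (-1134))
S_78 = 78/2 × (-1113) = -43407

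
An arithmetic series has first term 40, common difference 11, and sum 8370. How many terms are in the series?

Using S = n/2 × [2a + (n-1)d]
8370 = n/2 × [2(40) + (n-1)(11)]
8370 = n/2 × [80 + 11n - 11]
16740 = n × [69 + 11n]
11n² + (69)n - 16740 = 0
Discriminant: Δ = (69)² - 4(11)(-16740) = 4761 + 736560 = 741321
√Δ = 861
n = [-(69) + √Δ] / (2·11) = (-69 + 861) / 22 = 792 / 22 = 36
(The negative root is discarded since n must be a positive integer.)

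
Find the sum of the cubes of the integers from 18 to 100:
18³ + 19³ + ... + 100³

Use ∑_{k=1}^{n} k³ = [n(n+1)/2]², then subtract the first 17 terms.
∑_{k=1}^{100} k³ = [100×101/2]² = 5050² = 25502500
∑_{k=1}^{17} k³ = [17×18/2]² = 153² = 23409
∑_{k=18}^{100} k³ = 25502500 - 23409 = 25479091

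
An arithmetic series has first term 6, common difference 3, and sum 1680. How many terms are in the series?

Using S = n/2 × [2a + (n-1)d]
1680 = n/2 × [2(6) + (n-1)(3)]
1680 = n/2 × [12 + 3n - 3]
3360 = n × [9 + 3n]
3n² + (9)n - 3360 = 0
Discriminant: Δ = (9)² - 4(3)(-3360) = 81 + 40320 = 40401
√Δ = 201
n = [-(9) + √Δ] / (2·3) = (-9 + 201) / 6 = 192 / 6 = 32
(The negative root is discarded since n must be a positive integer.)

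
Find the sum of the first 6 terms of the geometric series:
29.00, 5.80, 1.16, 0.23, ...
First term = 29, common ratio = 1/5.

Sₙ = a(1 - rⁿ) / (1 - r)
S_6 = 29(1 - (1/5)^6) / (1 - (1/5))
S_6 = 29(1 - (1/15625)) / (4/5)
S_6 = 113274/3125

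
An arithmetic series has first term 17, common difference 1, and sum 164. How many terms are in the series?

Using S = n/2 × [2a + (n-1)d]
164 = n/2 × [2(17) + (n-1)(1)]
164 = n/2 × [34 + 1n - 1]
328 = n × [33 + 1n]
1n² + (33)n - 328 = 0
Discriminant: Δ = (33)² - 4(1)(-328) = 1089 + 1312 = 2401
√Δ = 49
n = [-(33) + √Δ] / (2·1) = (-33 + 49) / 2 = 16 / 2 = 8
(The negative root is discarded since n must be a positive integer.)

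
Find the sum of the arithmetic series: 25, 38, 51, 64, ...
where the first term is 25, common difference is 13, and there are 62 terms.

Sₙ = n/2 × (first + last)
Last term = a + (n-1)d = 25 + (62-1)×13 = 818
S_62 = 62/2 × (25 + 818)
S_62 = 62/2 × 843 = 26133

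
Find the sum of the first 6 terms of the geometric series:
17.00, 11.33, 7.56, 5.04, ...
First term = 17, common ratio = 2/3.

Sₙ = a(1 - rⁿ) / (1 - r)
S_6 = 17(1 - (2/3)^6) / (1 - (2/3))
S_6 = 17(1 - (64/729)) / (1/3)
S_6 = 11305/243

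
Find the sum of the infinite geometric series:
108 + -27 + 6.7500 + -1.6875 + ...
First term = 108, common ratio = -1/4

For |r| < 1, S = a / (1 - r)
S = 108 / (1 - (-1/4))
S = 108 / (5/4)
S = 432/5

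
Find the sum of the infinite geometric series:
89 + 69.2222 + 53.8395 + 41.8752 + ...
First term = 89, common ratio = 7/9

For |r| < 1, S = a / (1 - r)
S = 89 / (1 - (7/9))
S = 89 / (2/9)
S = 801/2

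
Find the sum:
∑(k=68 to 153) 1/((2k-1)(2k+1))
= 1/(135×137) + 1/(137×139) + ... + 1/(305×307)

Partial fractions: 1/((2k-1)(2k+1)) = (1/2)[1/(2k-1) - 1/(2k+1)]
The series telescopes:
= (1/2)[1/135 - 1/307]
= 86/41445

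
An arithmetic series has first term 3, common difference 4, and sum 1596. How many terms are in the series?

Using S = n/2 × [2a + (n-1)d]
1596 = n/2 × [2(3) + (n-1)(4)]
1596 = n/2 × [6 + 4n - 4]
3192 = n × [2 + 4n]
4n² + (2)n - 3192 = 0
Discriminant: Δ = (2)² - 4(4)(-3192) = 4 + 51072 = 51076
√Δ = 226
n = [-(2) + √Δ] / (2·4) = (-2 + 226) / 8 = 224 / 8 = 28
(The negative root is discarded since n must be a positive integer.)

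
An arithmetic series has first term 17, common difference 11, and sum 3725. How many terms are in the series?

Using S = n/2 × [2a + (n-1)d]
3725 = n/2 × [2(17) + (n-1)(11)]
3725 = n/2 × [34 + 11n - 11]
7450 = n × [23 + 11n]
11n² + (23)n - 7450 = 0
Discriminant: Δ = (23)² - 4(11)(-7450) = 529 + 327800 = 328329
√Δ = 573
n = [-(23) + √Δ] / (2·11) = (-23 + 573) / 22 = 550 / 22 = 25
(The negative root is discarded since n must be a positive integer.)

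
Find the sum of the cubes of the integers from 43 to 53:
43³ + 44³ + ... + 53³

Use ∑_{k=1}^{n} k³ = [n(n+1)/2]², then subtract the first 42 terms.
∑_{k=1}^{53} k³ = [53×54/2]² = 1431² = 2047761
∑_{k=1}^{42} k³ = [42×43/2]² = 903² = 815409
∑_{k=43}^{53} k³ = 2047761 - 815409 = 1232352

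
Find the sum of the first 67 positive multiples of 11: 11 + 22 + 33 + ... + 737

Factor out 11: = 11(1 + 2 + ... + 67) = 11 × n(n+1)/2
= 11 × 67×68/2
= 11 × 2278
= 25058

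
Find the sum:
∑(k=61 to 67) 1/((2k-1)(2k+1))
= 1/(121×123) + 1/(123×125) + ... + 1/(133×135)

Partial fractions: 1/((2k-1)(2k+1)) = (1/2)[1/(2k-1) - 1/(2k+1)]
The series telescopes:
= (1/2)[1/121 - 1/135]
= 7/16335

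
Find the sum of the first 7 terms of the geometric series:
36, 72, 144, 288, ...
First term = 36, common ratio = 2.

Sₙ = a(1 - rⁿ) / (1 - r)
S_7 = 36(1 - 2^7) / (1 - 2)
S_7 = 36(1 - 128) / (-1)
S_7 = 4572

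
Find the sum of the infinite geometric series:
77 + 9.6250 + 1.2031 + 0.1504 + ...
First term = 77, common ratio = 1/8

For |r| < 1, S = a / (1 - r)
S = 77 / (1 - (1/8))
S = 77 / (7/8)
S = 88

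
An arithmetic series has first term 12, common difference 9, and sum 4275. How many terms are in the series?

Using S = n/2 × [2a + (n-1)d]
4275 = n/2 × [2(12) + (n-1)(9)]
4275 = n/2 × [24 + 9n - 9]
8550 = n × [15 + 9n]
9n² + (15)n - 8550 = 0
Discriminant: Δ = (15)² - 4(9)(-8550) = 225 + 307800 = 308025
√Δ = 555
n = [-(15) + √Δ] / (2·9) = (-15 + 555) / 18 = 540 / 18 = 30
(The negative root is discarded since n must be a positive integer.)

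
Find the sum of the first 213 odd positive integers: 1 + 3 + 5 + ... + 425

Sum of first n odd numbers = n²
= 213²
= 45369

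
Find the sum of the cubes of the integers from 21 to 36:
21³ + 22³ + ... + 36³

Use ∑_{k=1}^{n} k³ = [n(n+1)/2]², then subtract the first 20 terms.
∑_{k=1}^{36} k³ = [36×37/2]² = 666² = 443556
∑_{k=1}^{20} k³ = [20×21/2]² = 210² = 44100
∑_{k=21}^{36} k³ = 443556 - 44100 = 399456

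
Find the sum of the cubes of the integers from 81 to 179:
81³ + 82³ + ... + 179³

Use ∑_{k=1}^{n} k³ = [n(n+1)/2]², then subtract the first 80 terms.
∑_{k=1}^{179} k³ = [179×180/2]² = 16110² = 259532100
∑_{k=1}^{80} k³ = [80×81/2]² = 3240² = 10497600
∑_{k=81}^{179} k³ = 259532100 - 10497600 = 249034500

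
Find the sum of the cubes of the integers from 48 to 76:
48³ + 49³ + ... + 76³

Use ∑_{k=1}^{n} k³ = [n(n+1)/2]², then subtract the first 47 terms.
∑_{k=1}^{76} k³ = [76×77/2]² = 2926² = 8561476
∑_{k=1}^{47} k³ = [47×48/2]² = 1128² = 1272384
∑_{k=48}^{76} k³ = 8561476 - 1272384 = 7289092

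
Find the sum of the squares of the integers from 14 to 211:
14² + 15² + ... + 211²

Use ∑_{k=1}^{n} k² = n(n+1)(2n+1)/6, then subtract the first 13 terms.
∑_{k=1}^{211} k² = 211×212×423/6 = 3153606
∑_{k=1}^{13} k² = 13×14×27/6 = 819
∑_{k=14}^{211} k² = 3153606 - 819 = 3152787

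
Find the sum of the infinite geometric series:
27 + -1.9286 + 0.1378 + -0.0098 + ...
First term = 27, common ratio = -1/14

For |r| < 1, S = a / (1 - r)
S = 27 / (1 - (-1/14))
S = 27 / (15/14)
S = 126/5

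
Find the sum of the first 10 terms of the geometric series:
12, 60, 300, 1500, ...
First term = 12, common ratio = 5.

Sₙ = a(1 - rⁿ) / (1 - r)
S_10 = 12(1 - 5^10) / (1 - 5)
S_10 = 12(1 - 9765625) / (-4)
S_10 = 29296872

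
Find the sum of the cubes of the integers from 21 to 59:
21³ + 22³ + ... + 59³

Use ∑_{k=1}^{n} k³ = [n(n+1)/2]², then subtract the first 20 terms.
∑_{k=1}^{59} k³ = [59×60/2]² = 1770² = 3132900
∑_{k=1}^{20} k³ = [20×21/2]² = 210² = 44100
∑_{k=21}^{59} k³ = 3132900 - 44100 = 3088800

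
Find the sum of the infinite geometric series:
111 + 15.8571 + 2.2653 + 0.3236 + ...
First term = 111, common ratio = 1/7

For |r| < 1, S = a / (1 - r)
S = 111 / (1 - (1/7))
S = 111 / (6/7)
S = 259/2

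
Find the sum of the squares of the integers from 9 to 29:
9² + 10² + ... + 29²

Use ∑_{k=1}^{n} k² = n(n+1)(2n+1)/6, then subtract the first 8 terms.
∑_{k=1}^{29} k² = 29×30×59/6 = 8555
∑_{k=1}^{8} k² = 8×9×17/6 = 204
∑_{k=9}^{29} k² = 8555 - 204 = 8351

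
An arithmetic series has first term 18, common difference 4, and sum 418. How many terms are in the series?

Using S = n/2 × [2a + (n-1)d]
418 = n/2 × [2(18) + (n-1)(4)]
418 = n/2 × [36 + 4n - 4]
836 = n × [32 + 4n]
4n² + (32)n - 836 = 0
Discriminant: Δ = (32)² - 4(4)(-836) = 1024 + 13376 = 14400
√Δ = 120
n = [-(32) + √Δ] / (2·4) = (-32 + 120) / 8 = 88 / 8 = 11
(The negative root is discarded since n must be a positive integer.)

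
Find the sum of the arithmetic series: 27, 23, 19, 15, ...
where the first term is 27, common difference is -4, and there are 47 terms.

Sₙ = n/2 × (first + last)
Last term = a + (n-1)d = 27 + (47-1)×(-4) = -157
S_47 = 47/2 × (27 + (-157))
S_47 = 47/2 × (-130) = -3055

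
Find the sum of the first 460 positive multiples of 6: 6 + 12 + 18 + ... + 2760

Factor out 6: = 6(1 + 2 + ... + 460) = 6 × n(n+1)/2
= 6 × 460×461/2
= 6 × 106030
= 636180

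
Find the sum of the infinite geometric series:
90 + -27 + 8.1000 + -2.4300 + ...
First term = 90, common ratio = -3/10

For |r| < 1, S = a / (1 - r)
S = 90 / (1 - (-3/10))
S = 90 / (13/10)
S = 900/13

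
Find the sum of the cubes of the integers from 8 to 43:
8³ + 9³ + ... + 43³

Use ∑_{k=1}^{n} k³ = [n(n+1)/2]², then subtract the first 7 terms.
∑_{k=1}^{43} k³ = [43×44/2]² = 946² = 894916
∑_{k=1}^{7} k³ = [7×8/2]² = 28² = 784
∑_{k=8}^{43} k³ = 894916 - 784 = 894132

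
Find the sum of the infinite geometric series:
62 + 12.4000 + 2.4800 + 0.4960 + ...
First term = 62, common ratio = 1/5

For |r| < 1, S = a / (1 - r)
S = 62 / (1 - (1/5))
S = 62 / (4/5)
S = 155/2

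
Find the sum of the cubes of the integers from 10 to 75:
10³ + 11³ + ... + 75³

Use ∑_{k=1}^{n} k³ = [n(n+1)/2]², then subtract the first 9 terms.
∑_{k=1}^{75} k³ = [75×76/2]² = 2850² = 8122500
∑_{k=1}^{9} k³ = [9×10/2]² = 45² = 2025
∑_{k=10}^{75} k³ = 8122500 - 2025 = 8120475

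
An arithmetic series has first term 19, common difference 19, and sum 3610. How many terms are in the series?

Using S = n/2 × [2a + (n-1)d]
3610 = n/2 × [2(19) + (n-1)(19)]
3610 = n/2 × [38 + 19n - 19]
7220 = n × [19 + 19n]
19n² + (19)n - 7220 = 0
Discriminant: Δ = (19)² - 4(19)(-7220) = 361 + 548720 = 549081
√Δ = 741
n = [-(19) + √Δ] / (2·19) = (-19 + 741) / 38 = 722 / 38 = 19
(The negative root is discarded since n must be a positive integer.)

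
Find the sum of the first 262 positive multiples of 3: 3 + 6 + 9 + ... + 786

Factor out 3: = 3(1 + 2 + ... + 262) = 3 × n(n+1)/2
= 3 × 262×263/2
= 3 × 34453
= 103359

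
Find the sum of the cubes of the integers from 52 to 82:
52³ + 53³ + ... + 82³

Use ∑_{k=1}^{n} k³ = [n(n+1)/2]², then subtract the first 51 terms.
∑_{k=1}^{82} k³ = [82×83/2]² = 3403² = 11580409
∑_{k=1}^{51} k³ = [51×52/2]² = 1326² = 1758276
∑_{k=52}^{82} k³ = 11580409 - 1758276 = 9822133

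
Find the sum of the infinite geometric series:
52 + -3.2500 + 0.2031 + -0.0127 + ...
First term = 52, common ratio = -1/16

For |r| < 1, S = a / (1 - r)
S = 52 / (1 - (-1/16))
S = 52 / (17/16)
S = 832/17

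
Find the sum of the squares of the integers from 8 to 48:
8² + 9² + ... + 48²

Use ∑_{k=1}^{n} k² = n(n+1)(2n+1)/6, then subtract the first 7 terms.
∑_{k=1}^{48} k² = 48×49×97/6 = 38024
∑_{k=1}^{7} k² = 7×8×15/6 = 140
∑_{k=8}^{48} k² = 38024 - 140 = 37884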